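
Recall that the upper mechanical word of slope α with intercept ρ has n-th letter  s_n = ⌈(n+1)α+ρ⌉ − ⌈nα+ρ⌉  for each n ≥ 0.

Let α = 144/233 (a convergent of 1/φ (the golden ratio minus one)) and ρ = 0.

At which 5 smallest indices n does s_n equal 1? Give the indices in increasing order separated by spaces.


n=0: ⌈144/233⌉−⌈0/233⌉ = 1−0 = 1  ← one
n=1: ⌈288/233⌉−⌈144/233⌉ = 2−1 = 1  ← one
n=2: ⌈432/233⌉−⌈288/233⌉ = 2−2 = 0
n=3: ⌈576/233⌉−⌈432/233⌉ = 3−2 = 1  ← one
n=4: ⌈720/233⌉−⌈576/233⌉ = 4−3 = 1  ← one
n=5: ⌈864/233⌉−⌈720/233⌉ = 4−4 = 0
n=6: ⌈1008/233⌉−⌈864/233⌉ = 5−4 = 1  ← one
positions of the first 5 ones: 0 1 3 4 6

0 1 3 4 6


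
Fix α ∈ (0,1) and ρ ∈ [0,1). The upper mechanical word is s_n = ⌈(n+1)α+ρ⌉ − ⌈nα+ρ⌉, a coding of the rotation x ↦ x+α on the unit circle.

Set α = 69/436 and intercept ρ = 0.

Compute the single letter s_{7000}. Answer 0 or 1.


0

(n+1)α + ρ = (7001·69) / 436 = 483069/436
nα + ρ     = (7000·69) / 436 = 483000/436
⌈483069/436⌉ = 1108,  ⌈483000/436⌉ = 1108
s_{7000} = 1108 − 1108 = 0


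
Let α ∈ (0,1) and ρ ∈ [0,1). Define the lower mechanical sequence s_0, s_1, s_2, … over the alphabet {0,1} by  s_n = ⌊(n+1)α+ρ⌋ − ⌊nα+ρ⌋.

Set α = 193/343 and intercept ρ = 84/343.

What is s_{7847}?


(n+1)α + ρ = (7848·193 + 84) / 343 = 1514748/343
nα + ρ     = (7847·193 + 84) / 343 = 1514555/343
⌊1514748/343⌋ = 4416,  ⌊1514555/343⌋ = 4415
s_{7847} = 4416 − 4415 = 1

1


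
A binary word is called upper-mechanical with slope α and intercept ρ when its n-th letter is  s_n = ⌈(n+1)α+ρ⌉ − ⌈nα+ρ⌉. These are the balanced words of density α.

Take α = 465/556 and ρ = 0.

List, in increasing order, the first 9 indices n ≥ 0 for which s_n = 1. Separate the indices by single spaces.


0 1 2 3 4 5 7 8 9

n=0: ⌈465/556⌉−⌈0/556⌉ = 1−0 = 1  ← one
n=1: ⌈930/556⌉−⌈465/556⌉ = 2−1 = 1  ← one
n=2: ⌈1395/556⌉−⌈930/556⌉ = 3−2 = 1  ← one
n=3: ⌈1860/556⌉−⌈1395/556⌉ = 4−3 = 1  ← one
n=4: ⌈2325/556⌉−⌈1860/556⌉ = 5−4 = 1  ← one
n=5: ⌈2790/556⌉−⌈2325/556⌉ = 6−5 = 1  ← one
n=6: ⌈3255/556⌉−⌈2790/556⌉ = 6−6 = 0
n=7: ⌈3720/556⌉−⌈3255/556⌉ = 7−6 = 1  ← one
n=8: ⌈4185/556⌉−⌈3720/556⌉ = 8−7 = 1  ← one
n=9: ⌈4650/556⌉−⌈4185/556⌉ = 9−8 = 1  ← one
positions of the first 9 ones: 0 1 2 3 4 5 7 8 9


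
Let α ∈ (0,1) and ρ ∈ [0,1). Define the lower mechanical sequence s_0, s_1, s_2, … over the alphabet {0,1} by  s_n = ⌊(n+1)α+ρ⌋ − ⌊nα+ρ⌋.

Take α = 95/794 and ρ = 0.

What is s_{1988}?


0

(n+1)α + ρ = (1989·95) / 794 = 188955/794
nα + ρ     = (1988·95) / 794 = 188860/794
⌊188955/794⌋ = 237,  ⌊188860/794⌋ = 237
s_{1988} = 237 − 237 = 0


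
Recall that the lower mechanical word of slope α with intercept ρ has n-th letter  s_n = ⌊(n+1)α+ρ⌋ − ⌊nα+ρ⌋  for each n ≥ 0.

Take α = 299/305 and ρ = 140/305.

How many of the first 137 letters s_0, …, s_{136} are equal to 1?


#1s = Σ_{n=0}^{136} s_n = Σ_{n=0}^{136} (⌊(n+1)α+ρ⌋ − ⌊nα+ρ⌋)
the sum telescopes: every ⌊nα+ρ⌋ with 0 < n < 137 appears once with + and once with −, leaving ⌊137α+ρ⌋ − ⌊0·α+ρ⌋
137α + ρ = (137·299 + 140) / 305 = 41103/305
ρ = 140/305
⌊41103/305⌋ = 134,  ⌊140/305⌋ = 0
#1s = 134 − 0 = 134

134


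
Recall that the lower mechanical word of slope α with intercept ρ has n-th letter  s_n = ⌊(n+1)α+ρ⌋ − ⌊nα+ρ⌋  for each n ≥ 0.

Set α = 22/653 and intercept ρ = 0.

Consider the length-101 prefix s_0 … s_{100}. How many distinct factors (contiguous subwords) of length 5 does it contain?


6

t_n = ⌊(n·22)/653⌋ for n = 0 … 101:
  n=0…9: ⌊0/653⌋=0 ⌊22/653⌋=0 ⌊44/653⌋=0 ⌊66/653⌋=0 ⌊88/653⌋=0 ⌊110/653⌋=0 ⌊132/653⌋=0 ⌊154/653⌋=0 ⌊176/653⌋=0 ⌊198/653⌋=0
  n=10…19: ⌊220/653⌋=0 ⌊242/653⌋=0 ⌊264/653⌋=0 ⌊286/653⌋=0 ⌊308/653⌋=0 ⌊330/653⌋=0 ⌊352/653⌋=0 ⌊374/653⌋=0 ⌊396/653⌋=0 ⌊418/653⌋=0
  n=20…29: ⌊440/653⌋=0 ⌊462/653⌋=0 ⌊484/653⌋=0 ⌊506/653⌋=0 ⌊528/653⌋=0 ⌊550/653⌋=0 ⌊572/653⌋=0 ⌊594/653⌋=0 ⌊616/653⌋=0 ⌊638/653⌋=0
  n=30…39: ⌊660/653⌋=1 ⌊682/653⌋=1 ⌊704/653⌋=1 ⌊726/653⌋=1 ⌊748/653⌋=1 ⌊770/653⌋=1 ⌊792/653⌋=1 ⌊814/653⌋=1 ⌊836/653⌋=1 ⌊858/653⌋=1
  n=40…49: ⌊880/653⌋=1 ⌊902/653⌋=1 ⌊924/653⌋=1 ⌊946/653⌋=1 ⌊968/653⌋=1 ⌊990/653⌋=1 ⌊1012/653⌋=1 ⌊1034/653⌋=1 ⌊1056/653⌋=1 ⌊1078/653⌋=1
  n=50…59: ⌊1100/653⌋=1 ⌊1122/653⌋=1 ⌊1144/653⌋=1 ⌊1166/653⌋=1 ⌊1188/653⌋=1 ⌊1210/653⌋=1 ⌊1232/653⌋=1 ⌊1254/653⌋=1 ⌊1276/653⌋=1 ⌊1298/653⌋=1
  n=60…69: ⌊1320/653⌋=2 ⌊1342/653⌋=2 ⌊1364/653⌋=2 ⌊1386/653⌋=2 ⌊1408/653⌋=2 ⌊1430/653⌋=2 ⌊1452/653⌋=2 ⌊1474/653⌋=2 ⌊1496/653⌋=2 ⌊1518/653⌋=2
  n=70…79: ⌊1540/653⌋=2 ⌊1562/653⌋=2 ⌊1584/653⌋=2 ⌊1606/653⌋=2 ⌊1628/653⌋=2 ⌊1650/653⌋=2 ⌊1672/653⌋=2 ⌊1694/653⌋=2 ⌊1716/653⌋=2 ⌊1738/653⌋=2
  n=80…89: ⌊1760/653⌋=2 ⌊1782/653⌋=2 ⌊1804/653⌋=2 ⌊1826/653⌋=2 ⌊1848/653⌋=2 ⌊1870/653⌋=2 ⌊1892/653⌋=2 ⌊1914/653⌋=2 ⌊1936/653⌋=2 ⌊1958/653⌋=2
  n=90…99: ⌊1980/653⌋=3 ⌊2002/653⌋=3 ⌊2024/653⌋=3 ⌊2046/653⌋=3 ⌊2068/653⌋=3 ⌊2090/653⌋=3 ⌊2112/653⌋=3 ⌊2134/653⌋=3 ⌊2156/653⌋=3 ⌊2178/653⌋=3
  n=100…101: ⌊2200/653⌋=3 ⌊2222/653⌋=3
s_n = t_(n+1) − t_n for n = 0 … 100 gives
prefix = 00000000000000000000000000000100000000000000000000000000000100000000000000000000000000000100000000000
slide a length-5 window over [0..4] … [96..100] (97 windows); first occurrence of each distinct factor:
  [  0..  4] 00000
  [ 25.. 29] 00001
  [ 26.. 30] 00010
  [ 27.. 31] 00100
  [ 28.. 32] 01000
  [ 29.. 33] 10000
  (the other 91 windows repeat one of these)
distinct factors: {00000, 00001, 00010, 00100, 01000, 10000}
count = 6  (Sturmian bound for length 5 is 6)


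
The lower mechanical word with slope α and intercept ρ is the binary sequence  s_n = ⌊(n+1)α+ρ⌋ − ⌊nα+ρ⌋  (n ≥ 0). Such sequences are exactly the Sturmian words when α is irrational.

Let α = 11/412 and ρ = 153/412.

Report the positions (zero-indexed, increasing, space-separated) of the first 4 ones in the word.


23 60 98 135

n=0: ⌊164/412⌋−⌊153/412⌋ = 0−0 = 0
n=1: ⌊175/412⌋−⌊164/412⌋ = 0−0 = 0
  …
n=23: ⌊417/412⌋−⌊406/412⌋ = 1−0 = 1  ← one
n=24: ⌊428/412⌋−⌊417/412⌋ = 1−1 = 0
n=25: ⌊439/412⌋−⌊428/412⌋ = 1−1 = 0
  …
n=60: ⌊824/412⌋−⌊813/412⌋ = 2−1 = 1  ← one
n=61: ⌊835/412⌋−⌊824/412⌋ = 2−2 = 0
n=62: ⌊846/412⌋−⌊835/412⌋ = 2−2 = 0
  …
n=98: ⌊1242/412⌋−⌊1231/412⌋ = 3−2 = 1  ← one
n=99: ⌊1253/412⌋−⌊1242/412⌋ = 3−3 = 0
n=100: ⌊1264/412⌋−⌊1253/412⌋ = 3−3 = 0
  …
n=135: ⌊1649/412⌋−⌊1638/412⌋ = 4−3 = 1  ← one
positions of the first 4 ones: 23 60 98 135


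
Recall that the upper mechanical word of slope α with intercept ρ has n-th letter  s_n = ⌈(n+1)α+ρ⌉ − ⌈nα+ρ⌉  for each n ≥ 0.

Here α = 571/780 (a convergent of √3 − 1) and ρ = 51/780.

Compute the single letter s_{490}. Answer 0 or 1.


(n+1)α + ρ = (491·571 + 51) / 780 = 280412/780
nα + ρ     = (490·571 + 51) / 780 = 279841/780
⌈280412/780⌉ = 360,  ⌈279841/780⌉ = 359
s_{490} = 360 − 359 = 1

1


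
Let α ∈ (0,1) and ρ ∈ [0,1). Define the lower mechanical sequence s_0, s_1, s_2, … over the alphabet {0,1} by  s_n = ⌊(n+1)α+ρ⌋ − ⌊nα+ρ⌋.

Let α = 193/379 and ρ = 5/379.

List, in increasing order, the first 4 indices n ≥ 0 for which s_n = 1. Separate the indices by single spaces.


1 3 5 7

n=0: ⌊198/379⌋−⌊5/379⌋ = 0−0 = 0
n=1: ⌊391/379⌋−⌊198/379⌋ = 1−0 = 1  ← one
n=2: ⌊584/379⌋−⌊391/379⌋ = 1−1 = 0
n=3: ⌊777/379⌋−⌊584/379⌋ = 2−1 = 1  ← one
n=4: ⌊970/379⌋−⌊777/379⌋ = 2−2 = 0
n=5: ⌊1163/379⌋−⌊970/379⌋ = 3−2 = 1  ← one
n=6: ⌊1356/379⌋−⌊1163/379⌋ = 3−3 = 0
n=7: ⌊1549/379⌋−⌊1356/379⌋ = 4−3 = 1  ← one
positions of the first 4 ones: 1 3 5 7


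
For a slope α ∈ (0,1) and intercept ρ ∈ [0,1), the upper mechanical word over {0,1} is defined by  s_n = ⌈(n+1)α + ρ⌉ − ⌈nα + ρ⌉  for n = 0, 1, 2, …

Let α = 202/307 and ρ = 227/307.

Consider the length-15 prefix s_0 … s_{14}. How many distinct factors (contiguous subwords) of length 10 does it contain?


6

t_n = ⌈(n·202+227)/307⌉ for n = 0 … 15:
  n=0…9: ⌈227/307⌉=1 ⌈429/307⌉=2 ⌈631/307⌉=3 ⌈833/307⌉=3 ⌈1035/307⌉=4 ⌈1237/307⌉=5 ⌈1439/307⌉=5 ⌈1641/307⌉=6 ⌈1843/307⌉=7 ⌈2045/307⌉=7
  n=10…15: ⌈2247/307⌉=8 ⌈2449/307⌉=8 ⌈2651/307⌉=9 ⌈2853/307⌉=10 ⌈3055/307⌉=10 ⌈3257/307⌉=11
s_n = t_(n+1) − t_n for n = 0 … 14 gives
prefix = 110110110101101
slide a length-10 window over [0..9] … [5..14] (6 windows); first occurrence of each distinct factor:
  [  0..  9] 1101101101
  [  1.. 10] 1011011010
  [  2.. 11] 0110110101
  [  3.. 12] 1101101011
  [  4.. 13] 1011010110
  [  5.. 14] 0110101101
distinct factors: {0110101101, 0110110101, 1011010110, 1011011010, 1101101011, 1101101101}
count = 6  (Sturmian bound for length 10 is 11)


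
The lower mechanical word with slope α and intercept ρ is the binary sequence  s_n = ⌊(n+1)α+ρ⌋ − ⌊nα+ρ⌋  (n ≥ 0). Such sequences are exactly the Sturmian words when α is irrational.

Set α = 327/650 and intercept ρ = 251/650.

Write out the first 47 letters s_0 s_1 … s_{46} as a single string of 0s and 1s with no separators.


n=0: ⌊(1·327+251)/650⌋ − ⌊(0·327+251)/650⌋ = ⌊578/650⌋ − ⌊251/650⌋ = 0 − 0 = 0
n=1: ⌊(2·327+251)/650⌋ − ⌊(1·327+251)/650⌋ = ⌊905/650⌋ − ⌊578/650⌋ = 1 − 0 = 1
n=2: ⌊(3·327+251)/650⌋ − ⌊(2·327+251)/650⌋ = ⌊1232/650⌋ − ⌊905/650⌋ = 1 − 1 = 0
n=3: ⌊(4·327+251)/650⌋ − ⌊(3·327+251)/650⌋ = ⌊1559/650⌋ − ⌊1232/650⌋ = 2 − 1 = 1
n=4: ⌊(5·327+251)/650⌋ − ⌊(4·327+251)/650⌋ = ⌊1886/650⌋ − ⌊1559/650⌋ = 2 − 2 = 0
n=5: ⌊(6·327+251)/650⌋ − ⌊(5·327+251)/650⌋ = ⌊2213/650⌋ − ⌊1886/650⌋ = 3 − 2 = 1
n=6: ⌊(7·327+251)/650⌋ − ⌊(6·327+251)/650⌋ = ⌊2540/650⌋ − ⌊2213/650⌋ = 3 − 3 = 0
n=7: ⌊(8·327+251)/650⌋ − ⌊(7·327+251)/650⌋ = ⌊2867/650⌋ − ⌊2540/650⌋ = 4 − 3 = 1
n=8: ⌊(9·327+251)/650⌋ − ⌊(8·327+251)/650⌋ = ⌊3194/650⌋ − ⌊2867/650⌋ = 4 − 4 = 0
n=9: ⌊(10·327+251)/650⌋ − ⌊(9·327+251)/650⌋ = ⌊3521/650⌋ − ⌊3194/650⌋ = 5 − 4 = 1
n=10: ⌊(11·327+251)/650⌋ − ⌊(10·327+251)/650⌋ = ⌊3848/650⌋ − ⌊3521/650⌋ = 5 − 5 = 0
n=11: ⌊(12·327+251)/650⌋ − ⌊(11·327+251)/650⌋ = ⌊4175/650⌋ − ⌊3848/650⌋ = 6 − 5 = 1
n=12: ⌊(13·327+251)/650⌋ − ⌊(12·327+251)/650⌋ = ⌊4502/650⌋ − ⌊4175/650⌋ = 6 − 6 = 0
n=13: ⌊(14·327+251)/650⌋ − ⌊(13·327+251)/650⌋ = ⌊4829/650⌋ − ⌊4502/650⌋ = 7 − 6 = 1
n=14: ⌊(15·327+251)/650⌋ − ⌊(14·327+251)/650⌋ = ⌊5156/650⌋ − ⌊4829/650⌋ = 7 − 7 = 0
n=15: ⌊(16·327+251)/650⌋ − ⌊(15·327+251)/650⌋ = ⌊5483/650⌋ − ⌊5156/650⌋ = 8 − 7 = 1
n=16: ⌊(17·327+251)/650⌋ − ⌊(16·327+251)/650⌋ = ⌊5810/650⌋ − ⌊5483/650⌋ = 8 − 8 = 0
n=17: ⌊(18·327+251)/650⌋ − ⌊(17·327+251)/650⌋ = ⌊6137/650⌋ − ⌊5810/650⌋ = 9 − 8 = 1
n=18: ⌊(19·327+251)/650⌋ − ⌊(18·327+251)/650⌋ = ⌊6464/650⌋ − ⌊6137/650⌋ = 9 − 9 = 0
n=19: ⌊(20·327+251)/650⌋ − ⌊(19·327+251)/650⌋ = ⌊6791/650⌋ − ⌊6464/650⌋ = 10 − 9 = 1
n=20: ⌊(21·327+251)/650⌋ − ⌊(20·327+251)/650⌋ = ⌊7118/650⌋ − ⌊6791/650⌋ = 10 − 10 = 0
n=21: ⌊(22·327+251)/650⌋ − ⌊(21·327+251)/650⌋ = ⌊7445/650⌋ − ⌊7118/650⌋ = 11 − 10 = 1
n=22: ⌊(23·327+251)/650⌋ − ⌊(22·327+251)/650⌋ = ⌊7772/650⌋ − ⌊7445/650⌋ = 11 − 11 = 0
n=23: ⌊(24·327+251)/650⌋ − ⌊(23·327+251)/650⌋ = ⌊8099/650⌋ − ⌊7772/650⌋ = 12 − 11 = 1
n=24: ⌊(25·327+251)/650⌋ − ⌊(24·327+251)/650⌋ = ⌊8426/650⌋ − ⌊8099/650⌋ = 12 − 12 = 0
n=25: ⌊(26·327+251)/650⌋ − ⌊(25·327+251)/650⌋ = ⌊8753/650⌋ − ⌊8426/650⌋ = 13 − 12 = 1
n=26: ⌊(27·327+251)/650⌋ − ⌊(26·327+251)/650⌋ = ⌊9080/650⌋ − ⌊8753/650⌋ = 13 − 13 = 0
n=27: ⌊(28·327+251)/650⌋ − ⌊(27·327+251)/650⌋ = ⌊9407/650⌋ − ⌊9080/650⌋ = 14 − 13 = 1
n=28: ⌊(29·327+251)/650⌋ − ⌊(28·327+251)/650⌋ = ⌊9734/650⌋ − ⌊9407/650⌋ = 14 − 14 = 0
n=29: ⌊(30·327+251)/650⌋ − ⌊(29·327+251)/650⌋ = ⌊10061/650⌋ − ⌊9734/650⌋ = 15 − 14 = 1
n=30: ⌊(31·327+251)/650⌋ − ⌊(30·327+251)/650⌋ = ⌊10388/650⌋ − ⌊10061/650⌋ = 15 − 15 = 0
n=31: ⌊(32·327+251)/650⌋ − ⌊(31·327+251)/650⌋ = ⌊10715/650⌋ − ⌊10388/650⌋ = 16 − 15 = 1
n=32: ⌊(33·327+251)/650⌋ − ⌊(32·327+251)/650⌋ = ⌊11042/650⌋ − ⌊10715/650⌋ = 16 − 16 = 0
n=33: ⌊(34·327+251)/650⌋ − ⌊(33·327+251)/650⌋ = ⌊11369/650⌋ − ⌊11042/650⌋ = 17 − 16 = 1
n=34: ⌊(35·327+251)/650⌋ − ⌊(34·327+251)/650⌋ = ⌊11696/650⌋ − ⌊11369/650⌋ = 17 − 17 = 0
n=35: ⌊(36·327+251)/650⌋ − ⌊(35·327+251)/650⌋ = ⌊12023/650⌋ − ⌊11696/650⌋ = 18 − 17 = 1
n=36: ⌊(37·327+251)/650⌋ − ⌊(36·327+251)/650⌋ = ⌊12350/650⌋ − ⌊12023/650⌋ = 19 − 18 = 1
n=37: ⌊(38·327+251)/650⌋ − ⌊(37·327+251)/650⌋ = ⌊12677/650⌋ − ⌊12350/650⌋ = 19 − 19 = 0
n=38: ⌊(39·327+251)/650⌋ − ⌊(38·327+251)/650⌋ = ⌊13004/650⌋ − ⌊12677/650⌋ = 20 − 19 = 1
n=39: ⌊(40·327+251)/650⌋ − ⌊(39·327+251)/650⌋ = ⌊13331/650⌋ − ⌊13004/650⌋ = 20 − 20 = 0
n=40: ⌊(41·327+251)/650⌋ − ⌊(40·327+251)/650⌋ = ⌊13658/650⌋ − ⌊13331/650⌋ = 21 − 20 = 1
n=41: ⌊(42·327+251)/650⌋ − ⌊(41·327+251)/650⌋ = ⌊13985/650⌋ − ⌊13658/650⌋ = 21 − 21 = 0
n=42: ⌊(43·327+251)/650⌋ − ⌊(42·327+251)/650⌋ = ⌊14312/650⌋ − ⌊13985/650⌋ = 22 − 21 = 1
n=43: ⌊(44·327+251)/650⌋ − ⌊(43·327+251)/650⌋ = ⌊14639/650⌋ − ⌊14312/650⌋ = 22 − 22 = 0
n=44: ⌊(45·327+251)/650⌋ − ⌊(44·327+251)/650⌋ = ⌊14966/650⌋ − ⌊14639/650⌋ = 23 − 22 = 1
n=45: ⌊(46·327+251)/650⌋ − ⌊(45·327+251)/650⌋ = ⌊15293/650⌋ − ⌊14966/650⌋ = 23 − 23 = 0
n=46: ⌊(47·327+251)/650⌋ − ⌊(46·327+251)/650⌋ = ⌊15620/650⌋ − ⌊15293/650⌋ = 24 − 23 = 1

01010101010101010101010101010101010110101010101


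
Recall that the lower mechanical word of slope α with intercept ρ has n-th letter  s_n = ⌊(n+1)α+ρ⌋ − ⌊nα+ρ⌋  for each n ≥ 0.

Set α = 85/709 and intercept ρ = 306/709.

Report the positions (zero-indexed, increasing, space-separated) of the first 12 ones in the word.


n=0: ⌊391/709⌋−⌊306/709⌋ = 0−0 = 0
n=1: ⌊476/709⌋−⌊391/709⌋ = 0−0 = 0
  …
n=4: ⌊731/709⌋−⌊646/709⌋ = 1−0 = 1  ← one
n=5: ⌊816/709⌋−⌊731/709⌋ = 1−1 = 0
n=6: ⌊901/709⌋−⌊816/709⌋ = 1−1 = 0
  …
n=13: ⌊1496/709⌋−⌊1411/709⌋ = 2−1 = 1  ← one
n=14: ⌊1581/709⌋−⌊1496/709⌋ = 2−2 = 0
n=15: ⌊1666/709⌋−⌊1581/709⌋ = 2−2 = 0
  …
n=21: ⌊2176/709⌋−⌊2091/709⌋ = 3−2 = 1  ← one
n=22: ⌊2261/709⌋−⌊2176/709⌋ = 3−3 = 0
n=23: ⌊2346/709⌋−⌊2261/709⌋ = 3−3 = 0
  …
n=29: ⌊2856/709⌋−⌊2771/709⌋ = 4−3 = 1  ← one
n=30: ⌊2941/709⌋−⌊2856/709⌋ = 4−4 = 0
n=31: ⌊3026/709⌋−⌊2941/709⌋ = 4−4 = 0
  …
n=38: ⌊3621/709⌋−⌊3536/709⌋ = 5−4 = 1  ← one
n=39: ⌊3706/709⌋−⌊3621/709⌋ = 5−5 = 0
n=40: ⌊3791/709⌋−⌊3706/709⌋ = 5−5 = 0
  …
n=46: ⌊4301/709⌋−⌊4216/709⌋ = 6−5 = 1  ← one
n=47: ⌊4386/709⌋−⌊4301/709⌋ = 6−6 = 0
n=48: ⌊4471/709⌋−⌊4386/709⌋ = 6−6 = 0
  …
n=54: ⌊4981/709⌋−⌊4896/709⌋ = 7−6 = 1  ← one
n=55: ⌊5066/709⌋−⌊4981/709⌋ = 7−7 = 0
n=56: ⌊5151/709⌋−⌊5066/709⌋ = 7−7 = 0
  …
n=63: ⌊5746/709⌋−⌊5661/709⌋ = 8−7 = 1  ← one
n=64: ⌊5831/709⌋−⌊5746/709⌋ = 8−8 = 0
n=65: ⌊5916/709⌋−⌊5831/709⌋ = 8−8 = 0
  …
n=71: ⌊6426/709⌋−⌊6341/709⌋ = 9−8 = 1  ← one
n=72: ⌊6511/709⌋−⌊6426/709⌋ = 9−9 = 0
n=73: ⌊6596/709⌋−⌊6511/709⌋ = 9−9 = 0
  …
n=79: ⌊7106/709⌋−⌊7021/709⌋ = 10−9 = 1  ← one
n=80: ⌊7191/709⌋−⌊7106/709⌋ = 10−10 = 0
n=81: ⌊7276/709⌋−⌊7191/709⌋ = 10−10 = 0
  …
n=88: ⌊7871/709⌋−⌊7786/709⌋ = 11−10 = 1  ← one
n=89: ⌊7956/709⌋−⌊7871/709⌋ = 11−11 = 0
n=90: ⌊8041/709⌋−⌊7956/709⌋ = 11−11 = 0
  …
n=96: ⌊8551/709⌋−⌊8466/709⌋ = 12−11 = 1  ← one
positions of the first 12 ones: 4 13 21 29 38 46 54 63 71 79 88 96

4 13 21 29 38 46 54 63 71 79 88 96


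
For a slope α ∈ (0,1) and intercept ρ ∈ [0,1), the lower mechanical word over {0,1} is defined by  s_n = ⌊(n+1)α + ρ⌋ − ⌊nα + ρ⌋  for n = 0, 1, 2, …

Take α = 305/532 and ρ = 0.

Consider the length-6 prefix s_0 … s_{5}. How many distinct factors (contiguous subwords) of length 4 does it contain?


t_n = ⌊(n·305)/532⌋ for n = 0 … 6:
  n=0…6: ⌊0/532⌋=0 ⌊305/532⌋=0 ⌊610/532⌋=1 ⌊915/532⌋=1 ⌊1220/532⌋=2 ⌊1525/532⌋=2 ⌊1830/532⌋=3
s_n = t_(n+1) − t_n for n = 0 … 5 gives
prefix = 010101
slide a length-4 window over [0..3] … [2..5] (3 windows); first occurrence of each distinct factor:
  [  0..  3] 0101
  [  1..  4] 1010
  (the other 1 window repeats one of these)
distinct factors: {0101, 1010}
count = 2  (Sturmian bound for length 4 is 5)

2


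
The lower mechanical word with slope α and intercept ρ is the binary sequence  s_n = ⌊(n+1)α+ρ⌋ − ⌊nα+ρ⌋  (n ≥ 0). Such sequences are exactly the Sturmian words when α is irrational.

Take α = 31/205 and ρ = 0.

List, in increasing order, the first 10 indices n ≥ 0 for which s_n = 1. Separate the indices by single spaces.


n=0: ⌊31/205⌋−⌊0/205⌋ = 0−0 = 0
n=1: ⌊62/205⌋−⌊31/205⌋ = 0−0 = 0
  …
n=6: ⌊217/205⌋−⌊186/205⌋ = 1−0 = 1  ← one
n=7: ⌊248/205⌋−⌊217/205⌋ = 1−1 = 0
n=8: ⌊279/205⌋−⌊248/205⌋ = 1−1 = 0
  …
n=13: ⌊434/205⌋−⌊403/205⌋ = 2−1 = 1  ← one
n=14: ⌊465/205⌋−⌊434/205⌋ = 2−2 = 0
n=15: ⌊496/205⌋−⌊465/205⌋ = 2−2 = 0
  …
n=19: ⌊620/205⌋−⌊589/205⌋ = 3−2 = 1  ← one
n=20: ⌊651/205⌋−⌊620/205⌋ = 3−3 = 0
n=21: ⌊682/205⌋−⌊651/205⌋ = 3−3 = 0
  …
n=26: ⌊837/205⌋−⌊806/205⌋ = 4−3 = 1  ← one
n=27: ⌊868/205⌋−⌊837/205⌋ = 4−4 = 0
n=28: ⌊899/205⌋−⌊868/205⌋ = 4−4 = 0
  …
n=33: ⌊1054/205⌋−⌊1023/205⌋ = 5−4 = 1  ← one
n=34: ⌊1085/205⌋−⌊1054/205⌋ = 5−5 = 0
n=35: ⌊1116/205⌋−⌊1085/205⌋ = 5−5 = 0
  …
n=39: ⌊1240/205⌋−⌊1209/205⌋ = 6−5 = 1  ← one
n=40: ⌊1271/205⌋−⌊1240/205⌋ = 6−6 = 0
n=41: ⌊1302/205⌋−⌊1271/205⌋ = 6−6 = 0
  …
n=46: ⌊1457/205⌋−⌊1426/205⌋ = 7−6 = 1  ← one
n=47: ⌊1488/205⌋−⌊1457/205⌋ = 7−7 = 0
n=48: ⌊1519/205⌋−⌊1488/205⌋ = 7−7 = 0
  …
n=52: ⌊1643/205⌋−⌊1612/205⌋ = 8−7 = 1  ← one
n=53: ⌊1674/205⌋−⌊1643/205⌋ = 8−8 = 0
n=54: ⌊1705/205⌋−⌊1674/205⌋ = 8−8 = 0
  …
n=59: ⌊1860/205⌋−⌊1829/205⌋ = 9−8 = 1  ← one
n=60: ⌊1891/205⌋−⌊1860/205⌋ = 9−9 = 0
n=61: ⌊1922/205⌋−⌊1891/205⌋ = 9−9 = 0
  …
n=66: ⌊2077/205⌋−⌊2046/205⌋ = 10−9 = 1  ← one
positions of the first 10 ones: 6 13 19 26 33 39 46 52 59 66

6 13 19 26 33 39 46 52 59 66


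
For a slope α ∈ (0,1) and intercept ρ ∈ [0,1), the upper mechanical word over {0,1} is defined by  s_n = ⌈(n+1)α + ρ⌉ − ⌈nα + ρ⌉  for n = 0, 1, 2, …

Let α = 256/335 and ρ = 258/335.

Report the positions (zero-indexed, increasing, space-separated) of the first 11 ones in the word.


n=0: ⌈514/335⌉−⌈258/335⌉ = 2−1 = 1  ← one
n=1: ⌈770/335⌉−⌈514/335⌉ = 3−2 = 1  ← one
n=2: ⌈1026/335⌉−⌈770/335⌉ = 4−3 = 1  ← one
n=3: ⌈1282/335⌉−⌈1026/335⌉ = 4−4 = 0
n=4: ⌈1538/335⌉−⌈1282/335⌉ = 5−4 = 1  ← one
n=5: ⌈1794/335⌉−⌈1538/335⌉ = 6−5 = 1  ← one
n=6: ⌈2050/335⌉−⌈1794/335⌉ = 7−6 = 1  ← one
n=7: ⌈2306/335⌉−⌈2050/335⌉ = 7−7 = 0
n=8: ⌈2562/335⌉−⌈2306/335⌉ = 8−7 = 1  ← one
n=9: ⌈2818/335⌉−⌈2562/335⌉ = 9−8 = 1  ← one
n=10: ⌈3074/335⌉−⌈2818/335⌉ = 10−9 = 1  ← one
n=11: ⌈3330/335⌉−⌈3074/335⌉ = 10−10 = 0
n=12: ⌈3586/335⌉−⌈3330/335⌉ = 11−10 = 1  ← one
n=13: ⌈3842/335⌉−⌈3586/335⌉ = 12−11 = 1  ← one
positions of the first 11 ones: 0 1 2 4 5 6 8 9 10 12 13

0 1 2 4 5 6 8 9 10 12 13


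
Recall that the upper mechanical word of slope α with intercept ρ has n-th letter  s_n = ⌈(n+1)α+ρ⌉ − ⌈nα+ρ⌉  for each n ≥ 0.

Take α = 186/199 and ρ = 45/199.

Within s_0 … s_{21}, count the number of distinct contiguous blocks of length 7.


8

t_n = ⌈(n·186+45)/199⌉ for n = 0 … 22:
  n=0…9: ⌈45/199⌉=1 ⌈231/199⌉=2 ⌈417/199⌉=3 ⌈603/199⌉=4 ⌈789/199⌉=4 ⌈975/199⌉=5 ⌈1161/199⌉=6 ⌈1347/199⌉=7 ⌈1533/199⌉=8 ⌈1719/199⌉=9
  n=10…19: ⌈1905/199⌉=10 ⌈2091/199⌉=11 ⌈2277/199⌉=12 ⌈2463/199⌉=13 ⌈2649/199⌉=14 ⌈2835/199⌉=15 ⌈3021/199⌉=16 ⌈3207/199⌉=17 ⌈3393/199⌉=18 ⌈3579/199⌉=18
  n=20…22: ⌈3765/199⌉=19 ⌈3951/199⌉=20 ⌈4137/199⌉=21
s_n = t_(n+1) − t_n for n = 0 … 21 gives
prefix = 1110111111111111110111
slide a length-7 window over [0..6] … [15..21] (16 windows); first occurrence of each distinct factor:
  [  0..  6] 1110111
  [  1..  7] 1101111
  [  2..  8] 1011111
  [  3..  9] 0111111
  [  4.. 10] 1111111
  [ 12.. 18] 1111110
  [ 13.. 19] 1111101
  [ 14.. 20] 1111011
  (the other 8 windows repeat one of these)
distinct factors: {0111111, 1011111, 1101111, 1110111, 1111011, 1111101, 1111110, 1111111}
count = 8  (Sturmian bound for length 7 is 8)


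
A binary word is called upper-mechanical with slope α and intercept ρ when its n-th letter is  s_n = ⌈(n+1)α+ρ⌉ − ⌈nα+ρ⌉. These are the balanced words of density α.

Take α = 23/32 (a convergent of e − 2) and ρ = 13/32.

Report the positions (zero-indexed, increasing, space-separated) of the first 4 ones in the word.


n=0: ⌈36/32⌉−⌈13/32⌉ = 2−1 = 1  ← one
n=1: ⌈59/32⌉−⌈36/32⌉ = 2−2 = 0
n=2: ⌈82/32⌉−⌈59/32⌉ = 3−2 = 1  ← one
n=3: ⌈105/32⌉−⌈82/32⌉ = 4−3 = 1  ← one
n=4: ⌈128/32⌉−⌈105/32⌉ = 4−4 = 0
n=5: ⌈151/32⌉−⌈128/32⌉ = 5−4 = 1  ← one
positions of the first 4 ones: 0 2 3 5

0 2 3 5


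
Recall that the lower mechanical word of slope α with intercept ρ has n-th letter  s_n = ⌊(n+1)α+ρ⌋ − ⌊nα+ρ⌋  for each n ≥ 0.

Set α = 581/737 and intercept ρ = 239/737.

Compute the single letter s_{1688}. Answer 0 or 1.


0

(n+1)α + ρ = (1689·581 + 239) / 737 = 981548/737
nα + ρ     = (1688·581 + 239) / 737 = 980967/737
⌊981548/737⌋ = 1331,  ⌊980967/737⌋ = 1331
s_{1688} = 1331 − 1331 = 0


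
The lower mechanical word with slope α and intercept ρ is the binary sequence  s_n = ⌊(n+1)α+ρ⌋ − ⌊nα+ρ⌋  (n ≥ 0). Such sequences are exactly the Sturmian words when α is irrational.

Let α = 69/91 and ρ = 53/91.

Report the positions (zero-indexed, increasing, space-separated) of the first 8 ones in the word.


0 1 3 4 5 7 8 9

n=0: ⌊122/91⌋−⌊53/91⌋ = 1−0 = 1  ← one
n=1: ⌊191/91⌋−⌊122/91⌋ = 2−1 = 1  ← one
n=2: ⌊260/91⌋−⌊191/91⌋ = 2−2 = 0
n=3: ⌊329/91⌋−⌊260/91⌋ = 3−2 = 1  ← one
n=4: ⌊398/91⌋−⌊329/91⌋ = 4−3 = 1  ← one
n=5: ⌊467/91⌋−⌊398/91⌋ = 5−4 = 1  ← one
n=6: ⌊536/91⌋−⌊467/91⌋ = 5−5 = 0
n=7: ⌊605/91⌋−⌊536/91⌋ = 6−5 = 1  ← one
n=8: ⌊674/91⌋−⌊605/91⌋ = 7−6 = 1  ← one
n=9: ⌊743/91⌋−⌊674/91⌋ = 8−7 = 1  ← one
positions of the first 8 ones: 0 1 3 4 5 7 8 9


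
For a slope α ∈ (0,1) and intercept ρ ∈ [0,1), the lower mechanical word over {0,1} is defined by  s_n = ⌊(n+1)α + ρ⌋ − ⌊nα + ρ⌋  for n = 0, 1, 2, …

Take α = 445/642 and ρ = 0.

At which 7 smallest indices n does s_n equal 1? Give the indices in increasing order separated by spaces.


1 2 4 5 7 8 10

n=0: ⌊445/642⌋−⌊0/642⌋ = 0−0 = 0
n=1: ⌊890/642⌋−⌊445/642⌋ = 1−0 = 1  ← one
n=2: ⌊1335/642⌋−⌊890/642⌋ = 2−1 = 1  ← one
n=3: ⌊1780/642⌋−⌊1335/642⌋ = 2−2 = 0
n=4: ⌊2225/642⌋−⌊1780/642⌋ = 3−2 = 1  ← one
n=5: ⌊2670/642⌋−⌊2225/642⌋ = 4−3 = 1  ← one
n=6: ⌊3115/642⌋−⌊2670/642⌋ = 4−4 = 0
n=7: ⌊3560/642⌋−⌊3115/642⌋ = 5−4 = 1  ← one
n=8: ⌊4005/642⌋−⌊3560/642⌋ = 6−5 = 1  ← one
n=9: ⌊4450/642⌋−⌊4005/642⌋ = 6−6 = 0
n=10: ⌊4895/642⌋−⌊4450/642⌋ = 7−6 = 1  ← one
positions of the first 7 ones: 1 2 4 5 7 8 10


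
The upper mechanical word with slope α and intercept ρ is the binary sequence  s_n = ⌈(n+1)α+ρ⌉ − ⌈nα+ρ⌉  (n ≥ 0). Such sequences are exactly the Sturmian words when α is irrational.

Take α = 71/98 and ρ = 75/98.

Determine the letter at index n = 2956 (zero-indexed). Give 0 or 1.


(n+1)α + ρ = (2957·71 + 75) / 98 = 210022/98
nα + ρ     = (2956·71 + 75) / 98 = 209951/98
⌈210022/98⌉ = 2144,  ⌈209951/98⌉ = 2143
s_{2956} = 2144 − 2143 = 1

1


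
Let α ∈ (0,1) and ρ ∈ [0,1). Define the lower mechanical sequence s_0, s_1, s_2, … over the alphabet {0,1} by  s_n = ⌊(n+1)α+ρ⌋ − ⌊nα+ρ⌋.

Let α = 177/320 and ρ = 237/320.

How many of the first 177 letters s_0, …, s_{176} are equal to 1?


98

#1s = Σ_{n=0}^{176} s_n = Σ_{n=0}^{176} (⌊(n+1)α+ρ⌋ − ⌊nα+ρ⌋)
the sum telescopes: every ⌊nα+ρ⌋ with 0 < n < 177 appears once with + and once with −, leaving ⌊177α+ρ⌋ − ⌊0·α+ρ⌋
177α + ρ = (177·177 + 237) / 320 = 31566/320
ρ = 237/320
⌊31566/320⌋ = 98,  ⌊237/320⌋ = 0
#1s = 98 − 0 = 98


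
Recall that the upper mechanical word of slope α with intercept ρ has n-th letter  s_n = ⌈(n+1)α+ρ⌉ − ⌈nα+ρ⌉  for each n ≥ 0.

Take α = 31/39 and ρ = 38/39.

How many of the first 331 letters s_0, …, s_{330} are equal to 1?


264

#1s = Σ_{n=0}^{330} s_n = Σ_{n=0}^{330} (⌈(n+1)α+ρ⌉ − ⌈nα+ρ⌉)
the sum telescopes: every ⌈nα+ρ⌉ with 0 < n < 331 appears once with + and once with −, leaving ⌈331α+ρ⌉ − ⌈0·α+ρ⌉
331α + ρ = (331·31 + 38) / 39 = 10299/39
ρ = 38/39
⌈10299/39⌉ = 265,  ⌈38/39⌉ = 1
#1s = 265 − 1 = 264


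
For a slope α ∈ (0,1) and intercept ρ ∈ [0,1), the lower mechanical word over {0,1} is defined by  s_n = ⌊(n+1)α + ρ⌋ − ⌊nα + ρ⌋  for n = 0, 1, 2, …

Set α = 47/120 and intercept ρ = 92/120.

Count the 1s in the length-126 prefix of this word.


#1s = Σ_{n=0}^{125} s_n = Σ_{n=0}^{125} (⌊(n+1)α+ρ⌋ − ⌊nα+ρ⌋)
the sum telescopes: every ⌊nα+ρ⌋ with 0 < n < 126 appears once with + and once with −, leaving ⌊126α+ρ⌋ − ⌊0·α+ρ⌋
126α + ρ = (126·47 + 92) / 120 = 6014/120
ρ = 92/120
⌊6014/120⌋ = 50,  ⌊92/120⌋ = 0
#1s = 50 − 0 = 50

50


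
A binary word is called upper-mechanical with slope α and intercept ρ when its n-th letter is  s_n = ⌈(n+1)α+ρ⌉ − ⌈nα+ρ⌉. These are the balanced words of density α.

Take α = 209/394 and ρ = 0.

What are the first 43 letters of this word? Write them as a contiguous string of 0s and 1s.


1101010101010101101010101010101011010101010

n=0: ⌈(1·209)/394⌉ − ⌈(0·209)/394⌉ = ⌈209/394⌉ − ⌈0/394⌉ = 1 − 0 = 1
n=1: ⌈(2·209)/394⌉ − ⌈(1·209)/394⌉ = ⌈418/394⌉ − ⌈209/394⌉ = 2 − 1 = 1
n=2: ⌈(3·209)/394⌉ − ⌈(2·209)/394⌉ = ⌈627/394⌉ − ⌈418/394⌉ = 2 − 2 = 0
n=3: ⌈(4·209)/394⌉ − ⌈(3·209)/394⌉ = ⌈836/394⌉ − ⌈627/394⌉ = 3 − 2 = 1
n=4: ⌈(5·209)/394⌉ − ⌈(4·209)/394⌉ = ⌈1045/394⌉ − ⌈836/394⌉ = 3 − 3 = 0
n=5: ⌈(6·209)/394⌉ − ⌈(5·209)/394⌉ = ⌈1254/394⌉ − ⌈1045/394⌉ = 4 − 3 = 1
n=6: ⌈(7·209)/394⌉ − ⌈(6·209)/394⌉ = ⌈1463/394⌉ − ⌈1254/394⌉ = 4 − 4 = 0
n=7: ⌈(8·209)/394⌉ − ⌈(7·209)/394⌉ = ⌈1672/394⌉ − ⌈1463/394⌉ = 5 − 4 = 1
n=8: ⌈(9·209)/394⌉ − ⌈(8·209)/394⌉ = ⌈1881/394⌉ − ⌈1672/394⌉ = 5 − 5 = 0
n=9: ⌈(10·209)/394⌉ − ⌈(9·209)/394⌉ = ⌈2090/394⌉ − ⌈1881/394⌉ = 6 − 5 = 1
n=10: ⌈(11·209)/394⌉ − ⌈(10·209)/394⌉ = ⌈2299/394⌉ − ⌈2090/394⌉ = 6 − 6 = 0
n=11: ⌈(12·209)/394⌉ − ⌈(11·209)/394⌉ = ⌈2508/394⌉ − ⌈2299/394⌉ = 7 − 6 = 1
n=12: ⌈(13·209)/394⌉ − ⌈(12·209)/394⌉ = ⌈2717/394⌉ − ⌈2508/394⌉ = 7 − 7 = 0
n=13: ⌈(14·209)/394⌉ − ⌈(13·209)/394⌉ = ⌈2926/394⌉ − ⌈2717/394⌉ = 8 − 7 = 1
n=14: ⌈(15·209)/394⌉ − ⌈(14·209)/394⌉ = ⌈3135/394⌉ − ⌈2926/394⌉ = 8 − 8 = 0
n=15: ⌈(16·209)/394⌉ − ⌈(15·209)/394⌉ = ⌈3344/394⌉ − ⌈3135/394⌉ = 9 − 8 = 1
n=16: ⌈(17·209)/394⌉ − ⌈(16·209)/394⌉ = ⌈3553/394⌉ − ⌈3344/394⌉ = 10 − 9 = 1
n=17: ⌈(18·209)/394⌉ − ⌈(17·209)/394⌉ = ⌈3762/394⌉ − ⌈3553/394⌉ = 10 − 10 = 0
n=18: ⌈(19·209)/394⌉ − ⌈(18·209)/394⌉ = ⌈3971/394⌉ − ⌈3762/394⌉ = 11 − 10 = 1
n=19: ⌈(20·209)/394⌉ − ⌈(19·209)/394⌉ = ⌈4180/394⌉ − ⌈3971/394⌉ = 11 − 11 = 0
n=20: ⌈(21·209)/394⌉ − ⌈(20·209)/394⌉ = ⌈4389/394⌉ − ⌈4180/394⌉ = 12 − 11 = 1
n=21: ⌈(22·209)/394⌉ − ⌈(21·209)/394⌉ = ⌈4598/394⌉ − ⌈4389/394⌉ = 12 − 12 = 0
n=22: ⌈(23·209)/394⌉ − ⌈(22·209)/394⌉ = ⌈4807/394⌉ − ⌈4598/394⌉ = 13 − 12 = 1
n=23: ⌈(24·209)/394⌉ − ⌈(23·209)/394⌉ = ⌈5016/394⌉ − ⌈4807/394⌉ = 13 − 13 = 0
n=24: ⌈(25·209)/394⌉ − ⌈(24·209)/394⌉ = ⌈5225/394⌉ − ⌈5016/394⌉ = 14 − 13 = 1
n=25: ⌈(26·209)/394⌉ − ⌈(25·209)/394⌉ = ⌈5434/394⌉ − ⌈5225/394⌉ = 14 − 14 = 0
n=26: ⌈(27·209)/394⌉ − ⌈(26·209)/394⌉ = ⌈5643/394⌉ − ⌈5434/394⌉ = 15 − 14 = 1
n=27: ⌈(28·209)/394⌉ − ⌈(27·209)/394⌉ = ⌈5852/394⌉ − ⌈5643/394⌉ = 15 − 15 = 0
n=28: ⌈(29·209)/394⌉ − ⌈(28·209)/394⌉ = ⌈6061/394⌉ − ⌈5852/394⌉ = 16 − 15 = 1
n=29: ⌈(30·209)/394⌉ − ⌈(29·209)/394⌉ = ⌈6270/394⌉ − ⌈6061/394⌉ = 16 − 16 = 0
n=30: ⌈(31·209)/394⌉ − ⌈(30·209)/394⌉ = ⌈6479/394⌉ − ⌈6270/394⌉ = 17 − 16 = 1
n=31: ⌈(32·209)/394⌉ − ⌈(31·209)/394⌉ = ⌈6688/394⌉ − ⌈6479/394⌉ = 17 − 17 = 0
n=32: ⌈(33·209)/394⌉ − ⌈(32·209)/394⌉ = ⌈6897/394⌉ − ⌈6688/394⌉ = 18 − 17 = 1
n=33: ⌈(34·209)/394⌉ − ⌈(33·209)/394⌉ = ⌈7106/394⌉ − ⌈6897/394⌉ = 19 − 18 = 1
n=34: ⌈(35·209)/394⌉ − ⌈(34·209)/394⌉ = ⌈7315/394⌉ − ⌈7106/394⌉ = 19 − 19 = 0
n=35: ⌈(36·209)/394⌉ − ⌈(35·209)/394⌉ = ⌈7524/394⌉ − ⌈7315/394⌉ = 20 − 19 = 1
n=36: ⌈(37·209)/394⌉ − ⌈(36·209)/394⌉ = ⌈7733/394⌉ − ⌈7524/394⌉ = 20 − 20 = 0
n=37: ⌈(38·209)/394⌉ − ⌈(37·209)/394⌉ = ⌈7942/394⌉ − ⌈7733/394⌉ = 21 − 20 = 1
n=38: ⌈(39·209)/394⌉ − ⌈(38·209)/394⌉ = ⌈8151/394⌉ − ⌈7942/394⌉ = 21 − 21 = 0
n=39: ⌈(40·209)/394⌉ − ⌈(39·209)/394⌉ = ⌈8360/394⌉ − ⌈8151/394⌉ = 22 − 21 = 1
n=40: ⌈(41·209)/394⌉ − ⌈(40·209)/394⌉ = ⌈8569/394⌉ − ⌈8360/394⌉ = 22 − 22 = 0
n=41: ⌈(42·209)/394⌉ − ⌈(41·209)/394⌉ = ⌈8778/394⌉ − ⌈8569/394⌉ = 23 − 22 = 1
n=42: ⌈(43·209)/394⌉ − ⌈(42·209)/394⌉ = ⌈8987/394⌉ − ⌈8778/394⌉ = 23 − 23 = 0


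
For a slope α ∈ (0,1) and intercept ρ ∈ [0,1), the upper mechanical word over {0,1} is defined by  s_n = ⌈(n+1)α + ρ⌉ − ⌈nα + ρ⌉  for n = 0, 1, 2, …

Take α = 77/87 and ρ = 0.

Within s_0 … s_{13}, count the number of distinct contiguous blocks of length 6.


t_n = ⌈(n·77)/87⌉ for n = 0 … 14:
  n=0…9: ⌈0/87⌉=0 ⌈77/87⌉=1 ⌈154/87⌉=2 ⌈231/87⌉=3 ⌈308/87⌉=4 ⌈385/87⌉=5 ⌈462/87⌉=6 ⌈539/87⌉=7 ⌈616/87⌉=8 ⌈693/87⌉=8
  n=10…14: ⌈770/87⌉=9 ⌈847/87⌉=10 ⌈924/87⌉=11 ⌈1001/87⌉=12 ⌈1078/87⌉=13
s_n = t_(n+1) − t_n for n = 0 … 13 gives
prefix = 11111111011111
slide a length-6 window over [0..5] … [8..13] (9 windows); first occurrence of each distinct factor:
  [  0..  5] 111111
  [  3..  8] 111110
  [  4..  9] 111101
  [  5.. 10] 111011
  [  6.. 11] 110111
  [  7.. 12] 101111
  [  8.. 13] 011111
  (the other 2 windows repeat one of these)
distinct factors: {011111, 101111, 110111, 111011, 111101, 111110, 111111}
count = 7  (Sturmian bound for length 6 is 7)

7


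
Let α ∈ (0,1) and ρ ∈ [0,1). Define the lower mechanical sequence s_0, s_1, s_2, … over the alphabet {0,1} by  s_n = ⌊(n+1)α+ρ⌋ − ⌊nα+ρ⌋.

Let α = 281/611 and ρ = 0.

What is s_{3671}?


0

(n+1)α + ρ = (3672·281) / 611 = 1031832/611
nα + ρ     = (3671·281) / 611 = 1031551/611
⌊1031832/611⌋ = 1688,  ⌊1031551/611⌋ = 1688
s_{3671} = 1688 − 1688 = 0


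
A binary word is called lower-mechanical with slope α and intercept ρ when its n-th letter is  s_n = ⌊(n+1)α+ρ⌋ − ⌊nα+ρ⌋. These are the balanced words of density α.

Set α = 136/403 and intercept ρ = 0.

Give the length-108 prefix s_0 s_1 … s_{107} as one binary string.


001001001001001001001001001001001001001001001001001001001001001001001001001001001010010010010010010010010010

n=0: ⌊(1·136)/403⌋ − ⌊(0·136)/403⌋ = ⌊136/403⌋ − ⌊0/403⌋ = 0 − 0 = 0
n=1: ⌊(2·136)/403⌋ − ⌊(1·136)/403⌋ = ⌊272/403⌋ − ⌊136/403⌋ = 0 − 0 = 0
n=2: ⌊(3·136)/403⌋ − ⌊(2·136)/403⌋ = ⌊408/403⌋ − ⌊272/403⌋ = 1 − 0 = 1
n=3: ⌊(4·136)/403⌋ − ⌊(3·136)/403⌋ = ⌊544/403⌋ − ⌊408/403⌋ = 1 − 1 = 0
n=4: ⌊(5·136)/403⌋ − ⌊(4·136)/403⌋ = ⌊680/403⌋ − ⌊544/403⌋ = 1 − 1 = 0
n=5: ⌊(6·136)/403⌋ − ⌊(5·136)/403⌋ = ⌊816/403⌋ − ⌊680/403⌋ = 2 − 1 = 1
n=6: ⌊(7·136)/403⌋ − ⌊(6·136)/403⌋ = ⌊952/403⌋ − ⌊816/403⌋ = 2 − 2 = 0
n=7: ⌊(8·136)/403⌋ − ⌊(7·136)/403⌋ = ⌊1088/403⌋ − ⌊952/403⌋ = 2 − 2 = 0
n=8: ⌊(9·136)/403⌋ − ⌊(8·136)/403⌋ = ⌊1224/403⌋ − ⌊1088/403⌋ = 3 − 2 = 1
n=9: ⌊(10·136)/403⌋ − ⌊(9·136)/403⌋ = ⌊1360/403⌋ − ⌊1224/403⌋ = 3 − 3 = 0
n=10: ⌊(11·136)/403⌋ − ⌊(10·136)/403⌋ = ⌊1496/403⌋ − ⌊1360/403⌋ = 3 − 3 = 0
n=11: ⌊(12·136)/403⌋ − ⌊(11·136)/403⌋ = ⌊1632/403⌋ − ⌊1496/403⌋ = 4 − 3 = 1
n=12: ⌊(13·136)/403⌋ − ⌊(12·136)/403⌋ = ⌊1768/403⌋ − ⌊1632/403⌋ = 4 − 4 = 0
n=13: ⌊(14·136)/403⌋ − ⌊(13·136)/403⌋ = ⌊1904/403⌋ − ⌊1768/403⌋ = 4 − 4 = 0
n=14: ⌊(15·136)/403⌋ − ⌊(14·136)/403⌋ = ⌊2040/403⌋ − ⌊1904/403⌋ = 5 − 4 = 1
n=15: ⌊(16·136)/403⌋ − ⌊(15·136)/403⌋ = ⌊2176/403⌋ − ⌊2040/403⌋ = 5 − 5 = 0
n=16: ⌊(17·136)/403⌋ − ⌊(16·136)/403⌋ = ⌊2312/403⌋ − ⌊2176/403⌋ = 5 − 5 = 0
n=17: ⌊(18·136)/403⌋ − ⌊(17·136)/403⌋ = ⌊2448/403⌋ − ⌊2312/403⌋ = 6 − 5 = 1
n=18: ⌊(19·136)/403⌋ − ⌊(18·136)/403⌋ = ⌊2584/403⌋ − ⌊2448/403⌋ = 6 − 6 = 0
n=19: ⌊(20·136)/403⌋ − ⌊(19·136)/403⌋ = ⌊2720/403⌋ − ⌊2584/403⌋ = 6 − 6 = 0
n=20: ⌊(21·136)/403⌋ − ⌊(20·136)/403⌋ = ⌊2856/403⌋ − ⌊2720/403⌋ = 7 − 6 = 1
n=21: ⌊(22·136)/403⌋ − ⌊(21·136)/403⌋ = ⌊2992/403⌋ − ⌊2856/403⌋ = 7 − 7 = 0
n=22: ⌊(23·136)/403⌋ − ⌊(22·136)/403⌋ = ⌊3128/403⌋ − ⌊2992/403⌋ = 7 − 7 = 0
n=23: ⌊(24·136)/403⌋ − ⌊(23·136)/403⌋ = ⌊3264/403⌋ − ⌊3128/403⌋ = 8 − 7 = 1
n=24: ⌊(25·136)/403⌋ − ⌊(24·136)/403⌋ = ⌊3400/403⌋ − ⌊3264/403⌋ = 8 − 8 = 0
n=25: ⌊(26·136)/403⌋ − ⌊(25·136)/403⌋ = ⌊3536/403⌋ − ⌊3400/403⌋ = 8 − 8 = 0
n=26: ⌊(27·136)/403⌋ − ⌊(26·136)/403⌋ = ⌊3672/403⌋ − ⌊3536/403⌋ = 9 − 8 = 1
n=27: ⌊(28·136)/403⌋ − ⌊(27·136)/403⌋ = ⌊3808/403⌋ − ⌊3672/403⌋ = 9 − 9 = 0
n=28: ⌊(29·136)/403⌋ − ⌊(28·136)/403⌋ = ⌊3944/403⌋ − ⌊3808/403⌋ = 9 − 9 = 0
n=29: ⌊(30·136)/403⌋ − ⌊(29·136)/403⌋ = ⌊4080/403⌋ − ⌊3944/403⌋ = 10 − 9 = 1
n=30: ⌊(31·136)/403⌋ − ⌊(30·136)/403⌋ = ⌊4216/403⌋ − ⌊4080/403⌋ = 10 − 10 = 0
n=31: ⌊(32·136)/403⌋ − ⌊(31·136)/403⌋ = ⌊4352/403⌋ − ⌊4216/403⌋ = 10 − 10 = 0
n=32: ⌊(33·136)/403⌋ − ⌊(32·136)/403⌋ = ⌊4488/403⌋ − ⌊4352/403⌋ = 11 − 10 = 1
n=33: ⌊(34·136)/403⌋ − ⌊(33·136)/403⌋ = ⌊4624/403⌋ − ⌊4488/403⌋ = 11 − 11 = 0
n=34: ⌊(35·136)/403⌋ − ⌊(34·136)/403⌋ = ⌊4760/403⌋ − ⌊4624/403⌋ = 11 − 11 = 0
n=35: ⌊(36·136)/403⌋ − ⌊(35·136)/403⌋ = ⌊4896/403⌋ − ⌊4760/403⌋ = 12 − 11 = 1
n=36: ⌊(37·136)/403⌋ − ⌊(36·136)/403⌋ = ⌊5032/403⌋ − ⌊4896/403⌋ = 12 − 12 = 0
n=37: ⌊(38·136)/403⌋ − ⌊(37·136)/403⌋ = ⌊5168/403⌋ − ⌊5032/403⌋ = 12 − 12 = 0
n=38: ⌊(39·136)/403⌋ − ⌊(38·136)/403⌋ = ⌊5304/403⌋ − ⌊5168/403⌋ = 13 − 12 = 1
n=39: ⌊(40·136)/403⌋ − ⌊(39·136)/403⌋ = ⌊5440/403⌋ − ⌊5304/403⌋ = 13 − 13 = 0
n=40: ⌊(41·136)/403⌋ − ⌊(40·136)/403⌋ = ⌊5576/403⌋ − ⌊5440/403⌋ = 13 − 13 = 0
n=41: ⌊(42·136)/403⌋ − ⌊(41·136)/403⌋ = ⌊5712/403⌋ − ⌊5576/403⌋ = 14 − 13 = 1
n=42: ⌊(43·136)/403⌋ − ⌊(42·136)/403⌋ = ⌊5848/403⌋ − ⌊5712/403⌋ = 14 − 14 = 0
n=43: ⌊(44·136)/403⌋ − ⌊(43·136)/403⌋ = ⌊5984/403⌋ − ⌊5848/403⌋ = 14 − 14 = 0
n=44: ⌊(45·136)/403⌋ − ⌊(44·136)/403⌋ = ⌊6120/403⌋ − ⌊5984/403⌋ = 15 − 14 = 1
n=45: ⌊(46·136)/403⌋ − ⌊(45·136)/403⌋ = ⌊6256/403⌋ − ⌊6120/403⌋ = 15 − 15 = 0
n=46: ⌊(47·136)/403⌋ − ⌊(46·136)/403⌋ = ⌊6392/403⌋ − ⌊6256/403⌋ = 15 − 15 = 0
n=47: ⌊(48·136)/403⌋ − ⌊(47·136)/403⌋ = ⌊6528/403⌋ − ⌊6392/403⌋ = 16 − 15 = 1
n=48: ⌊(49·136)/403⌋ − ⌊(48·136)/403⌋ = ⌊6664/403⌋ − ⌊6528/403⌋ = 16 − 16 = 0
n=49: ⌊(50·136)/403⌋ − ⌊(49·136)/403⌋ = ⌊6800/403⌋ − ⌊6664/403⌋ = 16 − 16 = 0
n=50: ⌊(51·136)/403⌋ − ⌊(50·136)/403⌋ = ⌊6936/403⌋ − ⌊6800/403⌋ = 17 − 16 = 1
n=51: ⌊(52·136)/403⌋ − ⌊(51·136)/403⌋ = ⌊7072/403⌋ − ⌊6936/403⌋ = 17 − 17 = 0
n=52: ⌊(53·136)/403⌋ − ⌊(52·136)/403⌋ = ⌊7208/403⌋ − ⌊7072/403⌋ = 17 − 17 = 0
n=53: ⌊(54·136)/403⌋ − ⌊(53·136)/403⌋ = ⌊7344/403⌋ − ⌊7208/403⌋ = 18 − 17 = 1
n=54: ⌊(55·136)/403⌋ − ⌊(54·136)/403⌋ = ⌊7480/403⌋ − ⌊7344/403⌋ = 18 − 18 = 0
n=55: ⌊(56·136)/403⌋ − ⌊(55·136)/403⌋ = ⌊7616/403⌋ − ⌊7480/403⌋ = 18 − 18 = 0
n=56: ⌊(57·136)/403⌋ − ⌊(56·136)/403⌋ = ⌊7752/403⌋ − ⌊7616/403⌋ = 19 − 18 = 1
n=57: ⌊(58·136)/403⌋ − ⌊(57·136)/403⌋ = ⌊7888/403⌋ − ⌊7752/403⌋ = 19 − 19 = 0
n=58: ⌊(59·136)/403⌋ − ⌊(58·136)/403⌋ = ⌊8024/403⌋ − ⌊7888/403⌋ = 19 − 19 = 0
n=59: ⌊(60·136)/403⌋ − ⌊(59·136)/403⌋ = ⌊8160/403⌋ − ⌊8024/403⌋ = 20 − 19 = 1
n=60: ⌊(61·136)/403⌋ − ⌊(60·136)/403⌋ = ⌊8296/403⌋ − ⌊8160/403⌋ = 20 − 20 = 0
n=61: ⌊(62·136)/403⌋ − ⌊(61·136)/403⌋ = ⌊8432/403⌋ − ⌊8296/403⌋ = 20 − 20 = 0
n=62: ⌊(63·136)/403⌋ − ⌊(62·136)/403⌋ = ⌊8568/403⌋ − ⌊8432/403⌋ = 21 − 20 = 1
n=63: ⌊(64·136)/403⌋ − ⌊(63·136)/403⌋ = ⌊8704/403⌋ − ⌊8568/403⌋ = 21 − 21 = 0
n=64: ⌊(65·136)/403⌋ − ⌊(64·136)/403⌋ = ⌊8840/403⌋ − ⌊8704/403⌋ = 21 − 21 = 0
n=65: ⌊(66·136)/403⌋ − ⌊(65·136)/403⌋ = ⌊8976/403⌋ − ⌊8840/403⌋ = 22 − 21 = 1
n=66: ⌊(67·136)/403⌋ − ⌊(66·136)/403⌋ = ⌊9112/403⌋ − ⌊8976/403⌋ = 22 − 22 = 0
n=67: ⌊(68·136)/403⌋ − ⌊(67·136)/403⌋ = ⌊9248/403⌋ − ⌊9112/403⌋ = 22 − 22 = 0
n=68: ⌊(69·136)/403⌋ − ⌊(68·136)/403⌋ = ⌊9384/403⌋ − ⌊9248/403⌋ = 23 − 22 = 1
n=69: ⌊(70·136)/403⌋ − ⌊(69·136)/403⌋ = ⌊9520/403⌋ − ⌊9384/403⌋ = 23 − 23 = 0
n=70: ⌊(71·136)/403⌋ − ⌊(70·136)/403⌋ = ⌊9656/403⌋ − ⌊9520/403⌋ = 23 − 23 = 0
n=71: ⌊(72·136)/403⌋ − ⌊(71·136)/403⌋ = ⌊9792/403⌋ − ⌊9656/403⌋ = 24 − 23 = 1
n=72: ⌊(73·136)/403⌋ − ⌊(72·136)/403⌋ = ⌊9928/403⌋ − ⌊9792/403⌋ = 24 − 24 = 0
n=73: ⌊(74·136)/403⌋ − ⌊(73·136)/403⌋ = ⌊10064/403⌋ − ⌊9928/403⌋ = 24 − 24 = 0
n=74: ⌊(75·136)/403⌋ − ⌊(74·136)/403⌋ = ⌊10200/403⌋ − ⌊10064/403⌋ = 25 − 24 = 1
n=75: ⌊(76·136)/403⌋ − ⌊(75·136)/403⌋ = ⌊10336/403⌋ − ⌊10200/403⌋ = 25 − 25 = 0
n=76: ⌊(77·136)/403⌋ − ⌊(76·136)/403⌋ = ⌊10472/403⌋ − ⌊10336/403⌋ = 25 − 25 = 0
n=77: ⌊(78·136)/403⌋ − ⌊(77·136)/403⌋ = ⌊10608/403⌋ − ⌊10472/403⌋ = 26 − 25 = 1
n=78: ⌊(79·136)/403⌋ − ⌊(78·136)/403⌋ = ⌊10744/403⌋ − ⌊10608/403⌋ = 26 − 26 = 0
n=79: ⌊(80·136)/403⌋ − ⌊(79·136)/403⌋ = ⌊10880/403⌋ − ⌊10744/403⌋ = 26 − 26 = 0
n=80: ⌊(81·136)/403⌋ − ⌊(80·136)/403⌋ = ⌊11016/403⌋ − ⌊10880/403⌋ = 27 − 26 = 1
n=81: ⌊(82·136)/403⌋ − ⌊(81·136)/403⌋ = ⌊11152/403⌋ − ⌊11016/403⌋ = 27 − 27 = 0
n=82: ⌊(83·136)/403⌋ − ⌊(82·136)/403⌋ = ⌊11288/403⌋ − ⌊11152/403⌋ = 28 − 27 = 1
n=83: ⌊(84·136)/403⌋ − ⌊(83·136)/403⌋ = ⌊11424/403⌋ − ⌊11288/403⌋ = 28 − 28 = 0
n=84: ⌊(85·136)/403⌋ − ⌊(84·136)/403⌋ = ⌊11560/403⌋ − ⌊11424/403⌋ = 28 − 28 = 0
n=85: ⌊(86·136)/403⌋ − ⌊(85·136)/403⌋ = ⌊11696/403⌋ − ⌊11560/403⌋ = 29 − 28 = 1
n=86: ⌊(87·136)/403⌋ − ⌊(86·136)/403⌋ = ⌊11832/403⌋ − ⌊11696/403⌋ = 29 − 29 = 0
n=87: ⌊(88·136)/403⌋ − ⌊(87·136)/403⌋ = ⌊11968/403⌋ − ⌊11832/403⌋ = 29 − 29 = 0
n=88: ⌊(89·136)/403⌋ − ⌊(88·136)/403⌋ = ⌊12104/403⌋ − ⌊11968/403⌋ = 30 − 29 = 1
n=89: ⌊(90·136)/403⌋ − ⌊(89·136)/403⌋ = ⌊12240/403⌋ − ⌊12104/403⌋ = 30 − 30 = 0
n=90: ⌊(91·136)/403⌋ − ⌊(90·136)/403⌋ = ⌊12376/403⌋ − ⌊12240/403⌋ = 30 − 30 = 0
n=91: ⌊(92·136)/403⌋ − ⌊(91·136)/403⌋ = ⌊12512/403⌋ − ⌊12376/403⌋ = 31 − 30 = 1
n=92: ⌊(93·136)/403⌋ − ⌊(92·136)/403⌋ = ⌊12648/403⌋ − ⌊12512/403⌋ = 31 − 31 = 0
n=93: ⌊(94·136)/403⌋ − ⌊(93·136)/403⌋ = ⌊12784/403⌋ − ⌊12648/403⌋ = 31 − 31 = 0
n=94: ⌊(95·136)/403⌋ − ⌊(94·136)/403⌋ = ⌊12920/403⌋ − ⌊12784/403⌋ = 32 − 31 = 1
n=95: ⌊(96·136)/403⌋ − ⌊(95·136)/403⌋ = ⌊13056/403⌋ − ⌊12920/403⌋ = 32 − 32 = 0
n=96: ⌊(97·136)/403⌋ − ⌊(96·136)/403⌋ = ⌊13192/403⌋ − ⌊13056/403⌋ = 32 − 32 = 0
n=97: ⌊(98·136)/403⌋ − ⌊(97·136)/403⌋ = ⌊13328/403⌋ − ⌊13192/403⌋ = 33 − 32 = 1
n=98: ⌊(99·136)/403⌋ − ⌊(98·136)/403⌋ = ⌊13464/403⌋ − ⌊13328/403⌋ = 33 − 33 = 0
n=99: ⌊(100·136)/403⌋ − ⌊(99·136)/403⌋ = ⌊13600/403⌋ − ⌊13464/403⌋ = 33 − 33 = 0
n=100: ⌊(101·136)/403⌋ − ⌊(100·136)/403⌋ = ⌊13736/403⌋ − ⌊13600/403⌋ = 34 − 33 = 1
n=101: ⌊(102·136)/403⌋ − ⌊(101·136)/403⌋ = ⌊13872/403⌋ − ⌊13736/403⌋ = 34 − 34 = 0
n=102: ⌊(103·136)/403⌋ − ⌊(102·136)/403⌋ = ⌊14008/403⌋ − ⌊13872/403⌋ = 34 − 34 = 0
n=103: ⌊(104·136)/403⌋ − ⌊(103·136)/403⌋ = ⌊14144/403⌋ − ⌊14008/403⌋ = 35 − 34 = 1
n=104: ⌊(105·136)/403⌋ − ⌊(104·136)/403⌋ = ⌊14280/403⌋ − ⌊14144/403⌋ = 35 − 35 = 0
n=105: ⌊(106·136)/403⌋ − ⌊(105·136)/403⌋ = ⌊14416/403⌋ − ⌊14280/403⌋ = 35 − 35 = 0
n=106: ⌊(107·136)/403⌋ − ⌊(106·136)/403⌋ = ⌊14552/403⌋ − ⌊14416/403⌋ = 36 − 35 = 1
n=107: ⌊(108·136)/403⌋ − ⌊(107·136)/403⌋ = ⌊14688/403⌋ − ⌊14552/403⌋ = 36 − 36 = 0
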